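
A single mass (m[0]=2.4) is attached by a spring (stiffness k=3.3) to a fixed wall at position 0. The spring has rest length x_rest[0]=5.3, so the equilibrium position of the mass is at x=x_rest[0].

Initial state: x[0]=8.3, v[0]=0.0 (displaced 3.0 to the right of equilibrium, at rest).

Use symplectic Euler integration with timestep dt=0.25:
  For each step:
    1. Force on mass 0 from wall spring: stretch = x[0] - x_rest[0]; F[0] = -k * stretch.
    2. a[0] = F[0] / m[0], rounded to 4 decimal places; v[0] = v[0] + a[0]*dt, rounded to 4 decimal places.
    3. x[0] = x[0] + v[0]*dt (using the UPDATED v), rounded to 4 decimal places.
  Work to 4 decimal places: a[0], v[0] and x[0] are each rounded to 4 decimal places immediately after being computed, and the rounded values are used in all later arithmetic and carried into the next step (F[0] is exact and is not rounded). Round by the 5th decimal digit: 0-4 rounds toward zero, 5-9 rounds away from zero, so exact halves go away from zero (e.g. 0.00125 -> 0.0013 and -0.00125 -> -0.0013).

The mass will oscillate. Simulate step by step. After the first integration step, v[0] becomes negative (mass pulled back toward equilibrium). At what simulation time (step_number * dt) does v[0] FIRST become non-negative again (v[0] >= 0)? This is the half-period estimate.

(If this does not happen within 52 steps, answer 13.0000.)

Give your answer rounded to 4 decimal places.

Step 0: x=[8.3000] v=[0.0000]
Step 1: x=[8.0422] v=[-1.0313]
Step 2: x=[7.5487] v=[-1.9739]
Step 3: x=[6.8620] v=[-2.7469]
Step 4: x=[6.0410] v=[-3.2839]
Step 5: x=[5.1564] v=[-3.5386]
Step 6: x=[4.2841] v=[-3.4892]
Step 7: x=[3.4991] v=[-3.1400]
Step 8: x=[2.8689] v=[-2.5210]
Step 9: x=[2.4476] v=[-1.6853]
Step 10: x=[2.2714] v=[-0.7048]
Step 11: x=[2.3555] v=[0.3363]
First v>=0 after going negative at step 11, time=2.7500

Answer: 2.7500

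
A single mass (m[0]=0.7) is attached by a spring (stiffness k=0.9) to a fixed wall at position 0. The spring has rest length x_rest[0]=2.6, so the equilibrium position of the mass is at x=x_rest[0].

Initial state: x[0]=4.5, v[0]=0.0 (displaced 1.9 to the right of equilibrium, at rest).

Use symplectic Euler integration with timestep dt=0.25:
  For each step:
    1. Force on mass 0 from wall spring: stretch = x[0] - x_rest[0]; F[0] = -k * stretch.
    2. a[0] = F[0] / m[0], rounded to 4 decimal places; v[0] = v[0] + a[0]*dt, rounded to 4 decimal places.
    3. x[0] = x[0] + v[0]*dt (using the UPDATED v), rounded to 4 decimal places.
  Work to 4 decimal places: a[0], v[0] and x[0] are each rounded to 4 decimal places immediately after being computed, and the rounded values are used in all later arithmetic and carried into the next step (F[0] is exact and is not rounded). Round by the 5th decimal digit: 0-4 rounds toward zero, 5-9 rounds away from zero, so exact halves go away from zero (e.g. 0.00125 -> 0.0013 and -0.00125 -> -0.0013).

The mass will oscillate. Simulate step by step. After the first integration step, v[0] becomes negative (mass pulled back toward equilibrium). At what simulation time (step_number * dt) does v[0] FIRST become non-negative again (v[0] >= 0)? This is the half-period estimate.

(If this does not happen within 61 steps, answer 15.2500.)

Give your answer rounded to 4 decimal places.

Answer: 3.0000

Derivation:
Step 0: x=[4.5000] v=[0.0000]
Step 1: x=[4.3473] v=[-0.6107]
Step 2: x=[4.0542] v=[-1.1723]
Step 3: x=[3.6443] v=[-1.6397]
Step 4: x=[3.1505] v=[-1.9754]
Step 5: x=[2.6124] v=[-2.1524]
Step 6: x=[2.0733] v=[-2.1564]
Step 7: x=[1.5765] v=[-1.9871]
Step 8: x=[1.1620] v=[-1.6581]
Step 9: x=[0.8630] v=[-1.1959]
Step 10: x=[0.7036] v=[-0.6376]
Step 11: x=[0.6966] v=[-0.0281]
Step 12: x=[0.8425] v=[0.5837]
First v>=0 after going negative at step 12, time=3.0000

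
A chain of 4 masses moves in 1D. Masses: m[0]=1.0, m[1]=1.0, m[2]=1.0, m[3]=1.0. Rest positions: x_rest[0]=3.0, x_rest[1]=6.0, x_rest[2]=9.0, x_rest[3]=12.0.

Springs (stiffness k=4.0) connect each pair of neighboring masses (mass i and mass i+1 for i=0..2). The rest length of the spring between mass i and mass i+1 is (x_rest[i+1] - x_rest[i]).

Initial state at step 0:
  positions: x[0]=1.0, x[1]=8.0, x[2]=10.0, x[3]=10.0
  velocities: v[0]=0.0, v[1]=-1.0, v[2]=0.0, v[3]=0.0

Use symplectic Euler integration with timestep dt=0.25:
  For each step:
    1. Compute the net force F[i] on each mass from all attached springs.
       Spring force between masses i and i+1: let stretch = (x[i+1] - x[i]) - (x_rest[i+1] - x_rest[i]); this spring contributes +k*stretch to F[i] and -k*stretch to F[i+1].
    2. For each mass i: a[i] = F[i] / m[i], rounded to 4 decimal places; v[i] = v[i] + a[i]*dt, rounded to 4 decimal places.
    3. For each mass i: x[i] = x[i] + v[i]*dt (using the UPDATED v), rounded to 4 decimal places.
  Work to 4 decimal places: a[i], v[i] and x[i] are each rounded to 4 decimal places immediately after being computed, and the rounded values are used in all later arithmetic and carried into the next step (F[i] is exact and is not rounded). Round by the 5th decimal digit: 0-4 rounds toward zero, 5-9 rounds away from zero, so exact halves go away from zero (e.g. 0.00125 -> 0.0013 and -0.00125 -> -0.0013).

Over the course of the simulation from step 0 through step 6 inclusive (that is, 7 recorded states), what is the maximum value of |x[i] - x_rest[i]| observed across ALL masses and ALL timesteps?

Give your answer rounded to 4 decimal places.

Answer: 2.5781

Derivation:
Step 0: x=[1.0000 8.0000 10.0000 10.0000] v=[0.0000 -1.0000 0.0000 0.0000]
Step 1: x=[2.0000 6.5000 9.5000 10.7500] v=[4.0000 -6.0000 -2.0000 3.0000]
Step 2: x=[3.3750 4.6250 8.5625 11.9375] v=[5.5000 -7.5000 -3.7500 4.7500]
Step 3: x=[4.3125 3.4219 7.4844 13.0313] v=[3.7500 -4.8125 -4.3125 4.3750]
Step 4: x=[4.2774 3.4571 6.7774 13.4883] v=[-0.1406 0.1406 -2.8281 1.8281]
Step 5: x=[3.2872 4.5274 6.9180 13.0176] v=[-3.9609 4.2812 0.5625 -1.8828]
Step 6: x=[1.8570 5.8853 7.9859 11.7720] v=[-5.7207 5.4316 4.2715 -4.9824]
Max displacement = 2.5781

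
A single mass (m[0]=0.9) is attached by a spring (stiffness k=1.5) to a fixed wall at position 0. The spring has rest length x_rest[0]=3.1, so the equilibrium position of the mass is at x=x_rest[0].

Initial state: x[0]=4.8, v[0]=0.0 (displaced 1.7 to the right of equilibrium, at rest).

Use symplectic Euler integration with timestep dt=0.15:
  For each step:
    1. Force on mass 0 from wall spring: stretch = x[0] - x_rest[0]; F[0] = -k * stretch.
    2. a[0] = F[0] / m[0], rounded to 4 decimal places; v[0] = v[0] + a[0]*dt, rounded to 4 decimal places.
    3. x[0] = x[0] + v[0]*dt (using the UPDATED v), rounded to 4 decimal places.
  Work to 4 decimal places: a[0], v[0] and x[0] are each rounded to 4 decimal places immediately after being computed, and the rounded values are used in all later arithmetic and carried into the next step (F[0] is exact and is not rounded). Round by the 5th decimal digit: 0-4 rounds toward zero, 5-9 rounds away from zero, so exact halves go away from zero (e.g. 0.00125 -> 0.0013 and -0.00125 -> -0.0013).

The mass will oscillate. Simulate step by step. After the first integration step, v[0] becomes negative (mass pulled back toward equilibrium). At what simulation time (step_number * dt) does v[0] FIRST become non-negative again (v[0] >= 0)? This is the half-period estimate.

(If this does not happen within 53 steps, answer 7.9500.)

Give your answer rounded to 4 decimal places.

Answer: 2.5500

Derivation:
Step 0: x=[4.8000] v=[0.0000]
Step 1: x=[4.7363] v=[-0.4250]
Step 2: x=[4.6112] v=[-0.8341]
Step 3: x=[4.4294] v=[-1.2119]
Step 4: x=[4.1978] v=[-1.5443]
Step 5: x=[3.9250] v=[-1.8188]
Step 6: x=[3.6212] v=[-2.0251]
Step 7: x=[3.2979] v=[-2.1554]
Step 8: x=[2.9672] v=[-2.2049]
Step 9: x=[2.6414] v=[-2.1717]
Step 10: x=[2.3328] v=[-2.0571]
Step 11: x=[2.0530] v=[-1.8653]
Step 12: x=[1.8125] v=[-1.6036]
Step 13: x=[1.6202] v=[-1.2817]
Step 14: x=[1.4834] v=[-0.9118]
Step 15: x=[1.4072] v=[-0.5077]
Step 16: x=[1.3945] v=[-0.0845]
Step 17: x=[1.4458] v=[0.3419]
First v>=0 after going negative at step 17, time=2.5500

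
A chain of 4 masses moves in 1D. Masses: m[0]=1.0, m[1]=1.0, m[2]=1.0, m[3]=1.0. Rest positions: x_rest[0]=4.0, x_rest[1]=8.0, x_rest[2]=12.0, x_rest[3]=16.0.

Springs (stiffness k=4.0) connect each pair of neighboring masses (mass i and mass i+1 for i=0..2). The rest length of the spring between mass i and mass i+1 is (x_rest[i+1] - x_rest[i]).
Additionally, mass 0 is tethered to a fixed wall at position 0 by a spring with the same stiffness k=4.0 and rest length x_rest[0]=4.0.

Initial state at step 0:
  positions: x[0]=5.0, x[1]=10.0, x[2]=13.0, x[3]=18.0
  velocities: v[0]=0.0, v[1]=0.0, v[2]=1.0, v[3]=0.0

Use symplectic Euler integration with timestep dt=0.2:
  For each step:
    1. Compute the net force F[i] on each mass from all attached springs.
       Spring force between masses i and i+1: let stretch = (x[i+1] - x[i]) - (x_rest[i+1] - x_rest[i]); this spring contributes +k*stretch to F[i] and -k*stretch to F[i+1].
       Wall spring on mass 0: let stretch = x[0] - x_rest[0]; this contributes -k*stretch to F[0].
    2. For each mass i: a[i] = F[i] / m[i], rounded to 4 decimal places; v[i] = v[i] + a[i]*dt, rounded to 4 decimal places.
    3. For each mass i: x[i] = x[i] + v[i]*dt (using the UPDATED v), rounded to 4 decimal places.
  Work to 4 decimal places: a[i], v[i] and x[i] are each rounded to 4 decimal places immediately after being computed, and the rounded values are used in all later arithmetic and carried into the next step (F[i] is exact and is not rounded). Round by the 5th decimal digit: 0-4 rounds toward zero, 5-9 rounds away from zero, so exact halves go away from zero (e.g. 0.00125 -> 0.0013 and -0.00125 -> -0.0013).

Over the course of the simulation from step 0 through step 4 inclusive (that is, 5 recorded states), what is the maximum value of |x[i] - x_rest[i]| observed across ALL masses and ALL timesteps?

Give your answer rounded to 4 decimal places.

Answer: 2.4929

Derivation:
Step 0: x=[5.0000 10.0000 13.0000 18.0000] v=[0.0000 0.0000 1.0000 0.0000]
Step 1: x=[5.0000 9.6800 13.5200 17.8400] v=[0.0000 -1.6000 2.6000 -0.8000]
Step 2: x=[4.9488 9.2256 14.1168 17.6288] v=[-0.2560 -2.2720 2.9840 -1.0560]
Step 3: x=[4.7901 8.8695 14.4929 17.4957] v=[-0.7936 -1.7805 1.8806 -0.6656]
Step 4: x=[4.5177 8.7604 14.4497 17.5221] v=[-1.3622 -0.5453 -0.2159 0.1322]
Max displacement = 2.4929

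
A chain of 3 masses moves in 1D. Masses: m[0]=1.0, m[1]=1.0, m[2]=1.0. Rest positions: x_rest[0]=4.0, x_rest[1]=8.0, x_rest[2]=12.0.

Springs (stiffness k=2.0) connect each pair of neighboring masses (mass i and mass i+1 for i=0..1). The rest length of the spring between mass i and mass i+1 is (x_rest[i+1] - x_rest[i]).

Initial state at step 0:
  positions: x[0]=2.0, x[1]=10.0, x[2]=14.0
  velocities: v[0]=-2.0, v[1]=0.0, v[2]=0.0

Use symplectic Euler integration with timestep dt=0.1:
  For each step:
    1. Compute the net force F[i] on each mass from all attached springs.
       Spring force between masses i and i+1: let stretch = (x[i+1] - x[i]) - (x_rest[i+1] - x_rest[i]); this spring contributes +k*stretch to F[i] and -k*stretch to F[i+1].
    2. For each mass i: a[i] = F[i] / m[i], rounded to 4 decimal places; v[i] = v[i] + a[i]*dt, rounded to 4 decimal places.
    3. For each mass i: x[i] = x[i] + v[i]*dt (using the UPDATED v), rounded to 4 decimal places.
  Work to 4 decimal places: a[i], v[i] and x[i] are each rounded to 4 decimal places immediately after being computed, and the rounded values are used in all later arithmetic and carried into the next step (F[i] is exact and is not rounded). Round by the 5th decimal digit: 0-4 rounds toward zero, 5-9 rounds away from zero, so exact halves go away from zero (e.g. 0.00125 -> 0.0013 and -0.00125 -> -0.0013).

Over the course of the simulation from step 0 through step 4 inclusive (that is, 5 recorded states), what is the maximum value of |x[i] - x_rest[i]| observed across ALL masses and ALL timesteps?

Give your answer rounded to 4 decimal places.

Step 0: x=[2.0000 10.0000 14.0000] v=[-2.0000 0.0000 0.0000]
Step 1: x=[1.8800 9.9200 14.0000] v=[-1.2000 -0.8000 0.0000]
Step 2: x=[1.8408 9.7608 13.9984] v=[-0.3920 -1.5920 -0.0160]
Step 3: x=[1.8800 9.5280 13.9921] v=[0.3920 -2.3285 -0.0635]
Step 4: x=[1.9922 9.2315 13.9765] v=[1.1216 -2.9653 -0.1563]
Max displacement = 2.1592

Answer: 2.1592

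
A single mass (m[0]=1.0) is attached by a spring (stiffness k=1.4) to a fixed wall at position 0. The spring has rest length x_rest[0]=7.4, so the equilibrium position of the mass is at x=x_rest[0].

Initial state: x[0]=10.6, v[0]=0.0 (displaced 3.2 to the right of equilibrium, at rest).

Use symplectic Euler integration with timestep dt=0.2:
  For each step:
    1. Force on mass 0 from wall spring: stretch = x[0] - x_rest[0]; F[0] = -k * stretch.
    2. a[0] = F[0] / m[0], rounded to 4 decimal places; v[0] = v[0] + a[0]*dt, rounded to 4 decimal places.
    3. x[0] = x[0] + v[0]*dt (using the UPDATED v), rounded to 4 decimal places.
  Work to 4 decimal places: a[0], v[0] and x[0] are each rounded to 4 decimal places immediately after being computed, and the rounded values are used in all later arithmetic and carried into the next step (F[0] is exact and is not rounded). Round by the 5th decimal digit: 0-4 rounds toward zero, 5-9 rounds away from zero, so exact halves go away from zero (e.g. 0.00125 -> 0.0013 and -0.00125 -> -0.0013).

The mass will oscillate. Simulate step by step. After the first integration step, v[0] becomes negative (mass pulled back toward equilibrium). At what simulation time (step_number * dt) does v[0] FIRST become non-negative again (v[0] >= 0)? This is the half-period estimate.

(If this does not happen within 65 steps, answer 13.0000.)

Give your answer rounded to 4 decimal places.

Answer: 2.8000

Derivation:
Step 0: x=[10.6000] v=[0.0000]
Step 1: x=[10.4208] v=[-0.8960]
Step 2: x=[10.0724] v=[-1.7418]
Step 3: x=[9.5744] v=[-2.4901]
Step 4: x=[8.9546] v=[-3.0989]
Step 5: x=[8.2478] v=[-3.5342]
Step 6: x=[7.4935] v=[-3.7716]
Step 7: x=[6.7339] v=[-3.7978]
Step 8: x=[6.0116] v=[-3.6113]
Step 9: x=[5.3671] v=[-3.2225]
Step 10: x=[4.8364] v=[-2.6533]
Step 11: x=[4.4493] v=[-1.9355]
Step 12: x=[4.2274] v=[-1.1093]
Step 13: x=[4.1832] v=[-0.2210]
Step 14: x=[4.3191] v=[0.6797]
First v>=0 after going negative at step 14, time=2.8000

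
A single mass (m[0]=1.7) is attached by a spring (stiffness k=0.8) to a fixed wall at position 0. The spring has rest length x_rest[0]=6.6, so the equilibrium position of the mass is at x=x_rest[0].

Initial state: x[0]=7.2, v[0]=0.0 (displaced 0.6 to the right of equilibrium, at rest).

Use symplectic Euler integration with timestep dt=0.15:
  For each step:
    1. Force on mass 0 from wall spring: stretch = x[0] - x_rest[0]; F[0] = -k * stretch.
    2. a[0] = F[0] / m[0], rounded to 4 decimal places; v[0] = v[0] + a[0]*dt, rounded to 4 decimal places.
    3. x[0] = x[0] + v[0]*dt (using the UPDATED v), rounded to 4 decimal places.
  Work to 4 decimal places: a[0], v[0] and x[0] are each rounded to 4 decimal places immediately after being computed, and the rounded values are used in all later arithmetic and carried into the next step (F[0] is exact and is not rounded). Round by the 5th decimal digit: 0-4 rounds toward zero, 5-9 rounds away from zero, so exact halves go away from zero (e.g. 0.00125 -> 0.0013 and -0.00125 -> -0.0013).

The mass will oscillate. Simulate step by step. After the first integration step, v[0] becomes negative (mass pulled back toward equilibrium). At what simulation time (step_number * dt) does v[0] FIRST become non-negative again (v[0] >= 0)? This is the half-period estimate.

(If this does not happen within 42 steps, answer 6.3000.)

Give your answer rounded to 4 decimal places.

Step 0: x=[7.2000] v=[0.0000]
Step 1: x=[7.1936] v=[-0.0424]
Step 2: x=[7.1810] v=[-0.0843]
Step 3: x=[7.1622] v=[-0.1253]
Step 4: x=[7.1375] v=[-0.1650]
Step 5: x=[7.1071] v=[-0.2029]
Step 6: x=[7.0713] v=[-0.2387]
Step 7: x=[7.0305] v=[-0.2720]
Step 8: x=[6.9851] v=[-0.3024]
Step 9: x=[6.9357] v=[-0.3296]
Step 10: x=[6.8827] v=[-0.3533]
Step 11: x=[6.8267] v=[-0.3733]
Step 12: x=[6.7683] v=[-0.3893]
Step 13: x=[6.7081] v=[-0.4012]
Step 14: x=[6.6468] v=[-0.4088]
Step 15: x=[6.5850] v=[-0.4121]
Step 16: x=[6.5234] v=[-0.4110]
Step 17: x=[6.4626] v=[-0.4056]
Step 18: x=[6.4032] v=[-0.3959]
Step 19: x=[6.3459] v=[-0.3820]
Step 20: x=[6.2913] v=[-0.3641]
Step 21: x=[6.2400] v=[-0.3423]
Step 22: x=[6.1925] v=[-0.3169]
Step 23: x=[6.1493] v=[-0.2881]
Step 24: x=[6.1109] v=[-0.2563]
Step 25: x=[6.0776] v=[-0.2218]
Step 26: x=[6.0499] v=[-0.1849]
Step 27: x=[6.0280] v=[-0.1461]
Step 28: x=[6.0121] v=[-0.1057]
Step 29: x=[6.0025] v=[-0.0642]
Step 30: x=[5.9992] v=[-0.0220]
Step 31: x=[6.0023] v=[0.0204]
First v>=0 after going negative at step 31, time=4.6500

Answer: 4.6500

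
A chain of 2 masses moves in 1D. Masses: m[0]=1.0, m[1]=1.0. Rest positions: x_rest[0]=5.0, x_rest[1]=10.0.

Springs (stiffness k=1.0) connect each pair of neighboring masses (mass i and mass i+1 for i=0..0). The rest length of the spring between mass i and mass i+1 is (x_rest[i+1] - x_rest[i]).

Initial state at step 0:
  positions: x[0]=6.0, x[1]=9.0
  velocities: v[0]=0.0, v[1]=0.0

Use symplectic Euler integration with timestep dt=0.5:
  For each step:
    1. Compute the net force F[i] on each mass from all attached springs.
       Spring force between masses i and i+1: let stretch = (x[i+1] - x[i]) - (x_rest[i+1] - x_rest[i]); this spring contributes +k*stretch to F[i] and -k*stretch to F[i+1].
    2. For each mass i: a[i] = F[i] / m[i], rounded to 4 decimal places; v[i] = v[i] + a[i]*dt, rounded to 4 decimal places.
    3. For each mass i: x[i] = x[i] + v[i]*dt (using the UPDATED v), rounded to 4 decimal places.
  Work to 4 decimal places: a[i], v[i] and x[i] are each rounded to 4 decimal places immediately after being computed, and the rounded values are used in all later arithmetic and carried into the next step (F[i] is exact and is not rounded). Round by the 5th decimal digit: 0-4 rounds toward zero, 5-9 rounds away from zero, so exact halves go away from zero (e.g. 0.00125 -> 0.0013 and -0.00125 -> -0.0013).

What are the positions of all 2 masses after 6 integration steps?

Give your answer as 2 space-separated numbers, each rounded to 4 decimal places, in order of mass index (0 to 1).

Answer: 4.9845 10.0157

Derivation:
Step 0: x=[6.0000 9.0000] v=[0.0000 0.0000]
Step 1: x=[5.5000 9.5000] v=[-1.0000 1.0000]
Step 2: x=[4.7500 10.2500] v=[-1.5000 1.5000]
Step 3: x=[4.1250 10.8750] v=[-1.2500 1.2500]
Step 4: x=[3.9375 11.0625] v=[-0.3750 0.3750]
Step 5: x=[4.2813 10.7188] v=[0.6875 -0.6875]
Step 6: x=[4.9845 10.0157] v=[1.4063 -1.4063]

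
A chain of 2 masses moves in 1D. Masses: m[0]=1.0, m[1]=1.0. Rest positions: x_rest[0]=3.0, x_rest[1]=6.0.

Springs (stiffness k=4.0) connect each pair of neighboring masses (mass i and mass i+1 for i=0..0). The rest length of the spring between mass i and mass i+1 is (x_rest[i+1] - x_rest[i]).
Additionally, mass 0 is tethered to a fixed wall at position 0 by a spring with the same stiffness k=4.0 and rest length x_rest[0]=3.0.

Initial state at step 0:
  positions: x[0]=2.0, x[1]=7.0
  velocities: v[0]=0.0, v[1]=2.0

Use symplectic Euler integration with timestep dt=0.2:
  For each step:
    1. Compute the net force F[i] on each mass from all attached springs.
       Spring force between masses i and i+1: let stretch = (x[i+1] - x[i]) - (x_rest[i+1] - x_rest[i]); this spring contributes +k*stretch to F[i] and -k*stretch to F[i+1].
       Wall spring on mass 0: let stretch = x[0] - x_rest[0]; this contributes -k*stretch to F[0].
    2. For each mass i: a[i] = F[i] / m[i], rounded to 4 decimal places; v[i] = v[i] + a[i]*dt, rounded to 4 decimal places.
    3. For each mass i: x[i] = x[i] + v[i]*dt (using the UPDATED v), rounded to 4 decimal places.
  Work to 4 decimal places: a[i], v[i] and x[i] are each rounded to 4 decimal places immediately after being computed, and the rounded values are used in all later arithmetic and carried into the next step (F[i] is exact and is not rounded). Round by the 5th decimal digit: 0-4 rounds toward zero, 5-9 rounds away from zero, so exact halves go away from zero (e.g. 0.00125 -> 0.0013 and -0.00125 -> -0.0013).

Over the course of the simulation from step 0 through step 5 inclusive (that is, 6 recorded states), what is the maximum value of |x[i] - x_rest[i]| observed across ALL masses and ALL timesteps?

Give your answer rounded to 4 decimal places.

Step 0: x=[2.0000 7.0000] v=[0.0000 2.0000]
Step 1: x=[2.4800 7.0800] v=[2.4000 0.4000]
Step 2: x=[3.2992 6.9040] v=[4.0960 -0.8800]
Step 3: x=[4.1673 6.6312] v=[4.3405 -1.3638]
Step 4: x=[4.7629 6.4442] v=[2.9778 -0.9349]
Step 5: x=[4.8654 6.4682] v=[0.5125 0.1201]
Max displacement = 1.8654

Answer: 1.8654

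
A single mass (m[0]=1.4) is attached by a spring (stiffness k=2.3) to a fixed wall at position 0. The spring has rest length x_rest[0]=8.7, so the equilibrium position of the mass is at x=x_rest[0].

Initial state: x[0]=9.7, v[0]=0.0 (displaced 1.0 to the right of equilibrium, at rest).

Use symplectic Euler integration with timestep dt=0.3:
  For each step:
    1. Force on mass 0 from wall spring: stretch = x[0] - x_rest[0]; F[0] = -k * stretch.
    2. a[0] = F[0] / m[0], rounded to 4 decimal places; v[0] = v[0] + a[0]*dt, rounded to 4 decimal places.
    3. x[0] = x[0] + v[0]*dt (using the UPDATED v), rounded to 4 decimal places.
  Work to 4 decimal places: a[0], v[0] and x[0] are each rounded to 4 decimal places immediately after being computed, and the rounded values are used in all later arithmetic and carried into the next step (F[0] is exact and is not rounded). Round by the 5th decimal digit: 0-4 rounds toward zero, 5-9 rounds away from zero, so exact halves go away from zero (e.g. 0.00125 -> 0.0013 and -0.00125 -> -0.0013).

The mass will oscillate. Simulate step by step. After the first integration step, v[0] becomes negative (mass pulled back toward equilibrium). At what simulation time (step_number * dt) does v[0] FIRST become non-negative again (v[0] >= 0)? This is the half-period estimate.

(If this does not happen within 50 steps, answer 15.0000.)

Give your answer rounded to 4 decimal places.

Step 0: x=[9.7000] v=[0.0000]
Step 1: x=[9.5521] v=[-0.4929]
Step 2: x=[9.2782] v=[-0.9129]
Step 3: x=[8.9188] v=[-1.1979]
Step 4: x=[8.5271] v=[-1.3058]
Step 5: x=[8.1609] v=[-1.2206]
Step 6: x=[7.8744] v=[-0.9549]
Step 7: x=[7.7100] v=[-0.5480]
Step 8: x=[7.6920] v=[-0.0601]
Step 9: x=[7.8230] v=[0.4367]
First v>=0 after going negative at step 9, time=2.7000

Answer: 2.7000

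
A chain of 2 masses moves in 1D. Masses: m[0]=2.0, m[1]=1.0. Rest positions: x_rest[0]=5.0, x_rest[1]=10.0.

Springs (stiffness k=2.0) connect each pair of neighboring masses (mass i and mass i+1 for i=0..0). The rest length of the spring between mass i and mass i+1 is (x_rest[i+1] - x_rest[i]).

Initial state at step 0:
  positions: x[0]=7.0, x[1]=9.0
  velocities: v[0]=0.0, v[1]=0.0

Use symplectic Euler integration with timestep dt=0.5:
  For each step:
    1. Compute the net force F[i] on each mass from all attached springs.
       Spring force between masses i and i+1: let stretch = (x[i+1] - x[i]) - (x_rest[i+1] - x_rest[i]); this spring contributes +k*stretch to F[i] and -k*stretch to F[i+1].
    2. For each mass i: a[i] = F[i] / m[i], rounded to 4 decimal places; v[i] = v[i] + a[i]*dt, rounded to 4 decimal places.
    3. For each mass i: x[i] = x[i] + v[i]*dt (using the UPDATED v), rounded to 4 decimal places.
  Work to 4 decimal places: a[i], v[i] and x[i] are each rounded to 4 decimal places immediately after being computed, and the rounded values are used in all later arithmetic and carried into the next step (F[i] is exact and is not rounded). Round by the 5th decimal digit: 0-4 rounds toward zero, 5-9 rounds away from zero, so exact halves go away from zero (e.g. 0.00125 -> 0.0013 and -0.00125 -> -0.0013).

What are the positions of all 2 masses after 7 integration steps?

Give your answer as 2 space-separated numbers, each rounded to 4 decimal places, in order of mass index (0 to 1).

Answer: 7.0066 8.9872

Derivation:
Step 0: x=[7.0000 9.0000] v=[0.0000 0.0000]
Step 1: x=[6.2500 10.5000] v=[-1.5000 3.0000]
Step 2: x=[5.3125 12.3750] v=[-1.8750 3.7500]
Step 3: x=[4.8906 13.2188] v=[-0.8438 1.6875]
Step 4: x=[5.3008 12.3985] v=[0.8203 -1.6407]
Step 5: x=[6.2354 10.5293] v=[1.8692 -3.7384]
Step 6: x=[6.9935 9.0132] v=[1.5162 -3.0323]
Step 7: x=[7.0066 8.9872] v=[0.0261 -0.0520]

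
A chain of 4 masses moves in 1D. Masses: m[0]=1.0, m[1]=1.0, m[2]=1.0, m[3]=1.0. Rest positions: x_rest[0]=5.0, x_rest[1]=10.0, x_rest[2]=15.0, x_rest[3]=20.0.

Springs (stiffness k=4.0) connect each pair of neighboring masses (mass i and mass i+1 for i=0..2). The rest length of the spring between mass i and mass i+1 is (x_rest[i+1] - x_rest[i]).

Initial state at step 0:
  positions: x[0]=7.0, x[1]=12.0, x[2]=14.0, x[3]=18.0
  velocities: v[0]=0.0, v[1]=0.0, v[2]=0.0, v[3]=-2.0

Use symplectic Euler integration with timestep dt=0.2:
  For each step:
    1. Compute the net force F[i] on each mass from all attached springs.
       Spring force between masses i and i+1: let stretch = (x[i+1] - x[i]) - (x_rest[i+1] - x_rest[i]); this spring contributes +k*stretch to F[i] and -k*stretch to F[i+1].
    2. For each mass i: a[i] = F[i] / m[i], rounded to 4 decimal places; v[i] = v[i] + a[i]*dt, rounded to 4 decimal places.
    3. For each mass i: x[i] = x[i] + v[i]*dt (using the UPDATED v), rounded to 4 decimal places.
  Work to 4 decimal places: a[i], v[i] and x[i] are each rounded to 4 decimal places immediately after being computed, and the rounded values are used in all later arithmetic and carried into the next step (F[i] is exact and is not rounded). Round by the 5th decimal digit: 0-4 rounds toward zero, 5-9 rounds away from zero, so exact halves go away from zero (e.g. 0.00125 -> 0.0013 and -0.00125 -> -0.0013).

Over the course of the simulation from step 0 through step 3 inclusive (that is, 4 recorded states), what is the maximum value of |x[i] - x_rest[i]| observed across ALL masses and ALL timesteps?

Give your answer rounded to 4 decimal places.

Answer: 2.2400

Derivation:
Step 0: x=[7.0000 12.0000 14.0000 18.0000] v=[0.0000 0.0000 0.0000 -2.0000]
Step 1: x=[7.0000 11.5200 14.3200 17.7600] v=[0.0000 -2.4000 1.6000 -1.2000]
Step 2: x=[6.9232 10.7648 14.7424 17.7696] v=[-0.3840 -3.7760 2.1120 0.0480]
Step 3: x=[6.6611 10.0314 15.0127 18.0948] v=[-1.3107 -3.6672 1.3517 1.6262]
Max displacement = 2.2400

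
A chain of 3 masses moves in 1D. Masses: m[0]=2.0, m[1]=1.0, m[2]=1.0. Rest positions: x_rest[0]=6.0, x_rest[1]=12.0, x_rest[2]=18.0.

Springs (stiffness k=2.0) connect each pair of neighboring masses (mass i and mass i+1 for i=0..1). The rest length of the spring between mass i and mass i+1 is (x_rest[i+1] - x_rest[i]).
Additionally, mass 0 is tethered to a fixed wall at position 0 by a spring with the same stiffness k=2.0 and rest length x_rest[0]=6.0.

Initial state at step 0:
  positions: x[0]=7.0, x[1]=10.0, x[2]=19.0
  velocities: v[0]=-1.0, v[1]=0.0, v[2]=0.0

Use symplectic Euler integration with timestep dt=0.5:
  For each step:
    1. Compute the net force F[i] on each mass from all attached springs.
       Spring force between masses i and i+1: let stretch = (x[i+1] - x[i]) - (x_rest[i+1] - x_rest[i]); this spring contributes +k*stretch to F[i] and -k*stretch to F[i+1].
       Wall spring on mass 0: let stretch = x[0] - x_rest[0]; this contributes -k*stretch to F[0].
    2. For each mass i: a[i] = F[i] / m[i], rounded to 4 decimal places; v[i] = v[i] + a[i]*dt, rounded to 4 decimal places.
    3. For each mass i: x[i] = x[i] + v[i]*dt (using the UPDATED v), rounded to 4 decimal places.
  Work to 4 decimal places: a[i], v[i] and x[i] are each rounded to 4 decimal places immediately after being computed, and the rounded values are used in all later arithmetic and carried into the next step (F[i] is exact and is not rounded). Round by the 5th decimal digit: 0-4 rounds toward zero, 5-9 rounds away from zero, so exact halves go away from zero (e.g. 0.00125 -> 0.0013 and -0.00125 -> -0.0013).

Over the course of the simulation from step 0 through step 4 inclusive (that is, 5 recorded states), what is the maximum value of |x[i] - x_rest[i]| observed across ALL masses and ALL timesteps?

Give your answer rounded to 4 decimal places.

Answer: 3.0000

Derivation:
Step 0: x=[7.0000 10.0000 19.0000] v=[-1.0000 0.0000 0.0000]
Step 1: x=[5.5000 13.0000 17.5000] v=[-3.0000 6.0000 -3.0000]
Step 2: x=[4.5000 14.5000 16.7500] v=[-2.0000 3.0000 -1.5000]
Step 3: x=[4.8750 12.1250 17.8750] v=[0.7500 -4.7500 2.2500]
Step 4: x=[5.8438 9.0000 19.1250] v=[1.9375 -6.2500 2.5000]
Max displacement = 3.0000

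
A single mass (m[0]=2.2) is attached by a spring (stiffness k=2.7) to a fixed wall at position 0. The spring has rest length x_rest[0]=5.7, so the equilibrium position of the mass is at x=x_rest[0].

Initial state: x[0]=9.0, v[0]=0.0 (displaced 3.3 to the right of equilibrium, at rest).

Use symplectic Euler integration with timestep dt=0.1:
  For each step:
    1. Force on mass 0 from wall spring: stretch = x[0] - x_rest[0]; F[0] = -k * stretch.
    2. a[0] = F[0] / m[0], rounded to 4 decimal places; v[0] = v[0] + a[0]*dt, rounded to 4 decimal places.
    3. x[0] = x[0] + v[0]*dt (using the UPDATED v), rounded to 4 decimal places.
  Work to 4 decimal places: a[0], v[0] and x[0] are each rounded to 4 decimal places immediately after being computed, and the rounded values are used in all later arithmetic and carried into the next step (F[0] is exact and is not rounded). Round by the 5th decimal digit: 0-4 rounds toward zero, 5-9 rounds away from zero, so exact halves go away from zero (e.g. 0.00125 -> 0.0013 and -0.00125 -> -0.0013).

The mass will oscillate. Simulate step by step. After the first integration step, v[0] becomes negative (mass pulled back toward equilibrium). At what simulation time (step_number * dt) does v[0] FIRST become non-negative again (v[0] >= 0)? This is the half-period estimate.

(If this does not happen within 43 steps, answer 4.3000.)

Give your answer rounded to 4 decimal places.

Step 0: x=[9.0000] v=[0.0000]
Step 1: x=[8.9595] v=[-0.4050]
Step 2: x=[8.8790] v=[-0.8050]
Step 3: x=[8.7595] v=[-1.1952]
Step 4: x=[8.6024] v=[-1.5707]
Step 5: x=[8.4097] v=[-1.9269]
Step 6: x=[8.1838] v=[-2.2595]
Step 7: x=[7.9274] v=[-2.5643]
Step 8: x=[7.6436] v=[-2.8377]
Step 9: x=[7.3360] v=[-3.0762]
Step 10: x=[7.0083] v=[-3.2770]
Step 11: x=[6.6645] v=[-3.4376]
Step 12: x=[6.3089] v=[-3.5560]
Step 13: x=[5.9458] v=[-3.6307]
Step 14: x=[5.5797] v=[-3.6609]
Step 15: x=[5.2151] v=[-3.6461]
Step 16: x=[4.8564] v=[-3.5866]
Step 17: x=[4.5081] v=[-3.4831]
Step 18: x=[4.1744] v=[-3.3368]
Step 19: x=[3.8594] v=[-3.1496]
Step 20: x=[3.5670] v=[-2.9237]
Step 21: x=[3.3008] v=[-2.6619]
Step 22: x=[3.0641] v=[-2.3675]
Step 23: x=[2.8597] v=[-2.0440]
Step 24: x=[2.6902] v=[-1.6954]
Step 25: x=[2.5576] v=[-1.3260]
Step 26: x=[2.4636] v=[-0.9403]
Step 27: x=[2.4093] v=[-0.5431]
Step 28: x=[2.3954] v=[-0.1392]
Step 29: x=[2.4220] v=[0.2664]
First v>=0 after going negative at step 29, time=2.9000

Answer: 2.9000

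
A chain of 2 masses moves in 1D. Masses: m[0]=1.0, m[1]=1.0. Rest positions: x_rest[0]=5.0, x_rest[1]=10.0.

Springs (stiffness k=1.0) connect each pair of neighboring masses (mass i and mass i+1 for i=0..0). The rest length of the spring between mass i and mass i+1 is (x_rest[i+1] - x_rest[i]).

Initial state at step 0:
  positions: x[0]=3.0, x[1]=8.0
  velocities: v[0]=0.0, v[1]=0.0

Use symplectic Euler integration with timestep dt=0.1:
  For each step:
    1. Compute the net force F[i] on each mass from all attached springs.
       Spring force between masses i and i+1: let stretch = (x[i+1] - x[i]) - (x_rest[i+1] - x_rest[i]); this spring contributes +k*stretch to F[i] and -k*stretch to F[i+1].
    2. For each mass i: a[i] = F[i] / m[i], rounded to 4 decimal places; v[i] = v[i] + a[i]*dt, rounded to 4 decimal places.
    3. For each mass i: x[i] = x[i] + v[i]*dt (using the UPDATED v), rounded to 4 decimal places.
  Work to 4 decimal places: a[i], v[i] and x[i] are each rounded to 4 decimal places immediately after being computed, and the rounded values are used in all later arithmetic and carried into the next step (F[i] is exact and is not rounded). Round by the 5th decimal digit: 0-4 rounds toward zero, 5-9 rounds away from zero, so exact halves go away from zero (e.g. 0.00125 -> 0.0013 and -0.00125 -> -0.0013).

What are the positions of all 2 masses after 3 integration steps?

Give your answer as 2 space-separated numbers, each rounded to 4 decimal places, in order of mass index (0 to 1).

Step 0: x=[3.0000 8.0000] v=[0.0000 0.0000]
Step 1: x=[3.0000 8.0000] v=[0.0000 0.0000]
Step 2: x=[3.0000 8.0000] v=[0.0000 0.0000]
Step 3: x=[3.0000 8.0000] v=[0.0000 0.0000]

Answer: 3.0000 8.0000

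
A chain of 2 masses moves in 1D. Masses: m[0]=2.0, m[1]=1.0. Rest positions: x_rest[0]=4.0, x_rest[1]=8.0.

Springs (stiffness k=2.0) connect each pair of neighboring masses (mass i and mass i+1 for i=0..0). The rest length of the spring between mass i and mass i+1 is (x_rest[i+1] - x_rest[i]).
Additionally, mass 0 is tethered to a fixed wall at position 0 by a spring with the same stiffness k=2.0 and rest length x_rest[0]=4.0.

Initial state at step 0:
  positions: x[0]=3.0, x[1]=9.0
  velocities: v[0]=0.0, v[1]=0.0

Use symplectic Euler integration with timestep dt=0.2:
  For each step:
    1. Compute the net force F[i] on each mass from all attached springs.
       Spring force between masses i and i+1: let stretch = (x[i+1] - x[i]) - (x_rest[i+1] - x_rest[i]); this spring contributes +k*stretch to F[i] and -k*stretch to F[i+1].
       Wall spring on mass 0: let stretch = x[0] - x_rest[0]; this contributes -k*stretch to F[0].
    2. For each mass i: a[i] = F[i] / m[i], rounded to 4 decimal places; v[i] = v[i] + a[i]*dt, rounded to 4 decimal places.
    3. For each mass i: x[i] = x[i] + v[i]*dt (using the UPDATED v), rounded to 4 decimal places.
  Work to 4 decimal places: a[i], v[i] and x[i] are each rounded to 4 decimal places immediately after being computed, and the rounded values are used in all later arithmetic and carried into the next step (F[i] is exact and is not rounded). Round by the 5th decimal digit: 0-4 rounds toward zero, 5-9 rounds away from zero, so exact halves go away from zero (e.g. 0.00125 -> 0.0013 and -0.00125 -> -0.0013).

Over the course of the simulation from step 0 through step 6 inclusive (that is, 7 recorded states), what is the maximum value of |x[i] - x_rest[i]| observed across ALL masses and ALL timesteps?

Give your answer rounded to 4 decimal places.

Step 0: x=[3.0000 9.0000] v=[0.0000 0.0000]
Step 1: x=[3.1200 8.8400] v=[0.6000 -0.8000]
Step 2: x=[3.3440 8.5424] v=[1.1200 -1.4880]
Step 3: x=[3.6422 8.1489] v=[1.4909 -1.9674]
Step 4: x=[3.9750 7.7149] v=[1.6638 -2.1701]
Step 5: x=[4.2984 7.3017] v=[1.6168 -2.0661]
Step 6: x=[4.5700 6.9682] v=[1.3578 -1.6674]
Max displacement = 1.0318

Answer: 1.0318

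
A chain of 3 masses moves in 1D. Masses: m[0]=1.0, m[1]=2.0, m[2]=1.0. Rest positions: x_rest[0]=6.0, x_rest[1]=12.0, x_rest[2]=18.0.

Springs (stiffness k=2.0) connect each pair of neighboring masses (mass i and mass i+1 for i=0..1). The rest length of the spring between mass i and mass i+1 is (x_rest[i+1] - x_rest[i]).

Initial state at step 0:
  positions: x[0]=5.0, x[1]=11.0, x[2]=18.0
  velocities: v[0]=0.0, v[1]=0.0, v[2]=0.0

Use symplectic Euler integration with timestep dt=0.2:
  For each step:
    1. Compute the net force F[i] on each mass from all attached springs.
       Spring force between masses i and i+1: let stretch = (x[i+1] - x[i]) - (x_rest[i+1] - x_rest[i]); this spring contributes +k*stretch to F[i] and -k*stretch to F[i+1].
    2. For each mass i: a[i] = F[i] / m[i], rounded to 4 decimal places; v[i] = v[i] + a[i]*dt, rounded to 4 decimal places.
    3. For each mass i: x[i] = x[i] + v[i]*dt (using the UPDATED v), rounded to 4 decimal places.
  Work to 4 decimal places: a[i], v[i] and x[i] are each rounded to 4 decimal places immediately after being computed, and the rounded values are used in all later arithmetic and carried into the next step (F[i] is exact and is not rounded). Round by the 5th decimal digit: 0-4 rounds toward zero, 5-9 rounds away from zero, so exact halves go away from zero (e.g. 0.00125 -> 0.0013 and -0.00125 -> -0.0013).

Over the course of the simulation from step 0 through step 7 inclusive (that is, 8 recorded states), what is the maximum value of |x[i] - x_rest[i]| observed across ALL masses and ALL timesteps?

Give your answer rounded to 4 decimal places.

Answer: 1.2705

Derivation:
Step 0: x=[5.0000 11.0000 18.0000] v=[0.0000 0.0000 0.0000]
Step 1: x=[5.0000 11.0400 17.9200] v=[0.0000 0.2000 -0.4000]
Step 2: x=[5.0032 11.1136 17.7696] v=[0.0160 0.3680 -0.7520]
Step 3: x=[5.0152 11.2090 17.5667] v=[0.0602 0.4771 -1.0144]
Step 4: x=[5.0427 11.3110 17.3352] v=[0.1377 0.5099 -1.1575]
Step 5: x=[5.0917 11.4032 17.1018] v=[0.2450 0.4611 -1.1672]
Step 6: x=[5.1656 11.4709 16.8925] v=[0.3696 0.3385 -1.0466]
Step 7: x=[5.2639 11.5033 16.7295] v=[0.4917 0.1618 -0.8152]
Max displacement = 1.2705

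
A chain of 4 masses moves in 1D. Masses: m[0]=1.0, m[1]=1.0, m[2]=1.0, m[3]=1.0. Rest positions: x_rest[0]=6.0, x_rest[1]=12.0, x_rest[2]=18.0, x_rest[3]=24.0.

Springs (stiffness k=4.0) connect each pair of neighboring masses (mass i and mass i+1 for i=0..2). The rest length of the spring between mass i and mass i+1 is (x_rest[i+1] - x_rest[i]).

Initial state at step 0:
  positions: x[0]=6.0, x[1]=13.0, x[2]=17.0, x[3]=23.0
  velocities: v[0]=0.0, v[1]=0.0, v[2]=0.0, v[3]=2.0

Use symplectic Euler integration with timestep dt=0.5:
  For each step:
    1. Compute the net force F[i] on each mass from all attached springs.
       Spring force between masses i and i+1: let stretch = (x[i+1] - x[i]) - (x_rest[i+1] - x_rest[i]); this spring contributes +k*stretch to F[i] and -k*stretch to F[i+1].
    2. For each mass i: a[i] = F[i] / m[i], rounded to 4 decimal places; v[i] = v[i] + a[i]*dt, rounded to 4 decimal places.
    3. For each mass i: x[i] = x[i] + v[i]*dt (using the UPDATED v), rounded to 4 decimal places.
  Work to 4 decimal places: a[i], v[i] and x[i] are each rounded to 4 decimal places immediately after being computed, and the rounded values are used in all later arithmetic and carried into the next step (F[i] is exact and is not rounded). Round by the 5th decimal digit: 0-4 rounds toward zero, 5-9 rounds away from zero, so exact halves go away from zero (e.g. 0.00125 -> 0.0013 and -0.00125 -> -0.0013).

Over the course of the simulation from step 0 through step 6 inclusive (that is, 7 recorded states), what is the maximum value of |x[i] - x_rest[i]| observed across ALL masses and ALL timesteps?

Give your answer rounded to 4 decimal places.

Answer: 3.0000

Derivation:
Step 0: x=[6.0000 13.0000 17.0000 23.0000] v=[0.0000 0.0000 0.0000 2.0000]
Step 1: x=[7.0000 10.0000 19.0000 24.0000] v=[2.0000 -6.0000 4.0000 2.0000]
Step 2: x=[5.0000 13.0000 17.0000 26.0000] v=[-4.0000 6.0000 -4.0000 4.0000]
Step 3: x=[5.0000 12.0000 20.0000 25.0000] v=[0.0000 -2.0000 6.0000 -2.0000]
Step 4: x=[6.0000 12.0000 20.0000 25.0000] v=[2.0000 0.0000 0.0000 0.0000]
Step 5: x=[7.0000 14.0000 17.0000 26.0000] v=[2.0000 4.0000 -6.0000 2.0000]
Step 6: x=[9.0000 12.0000 20.0000 24.0000] v=[4.0000 -4.0000 6.0000 -4.0000]
Max displacement = 3.0000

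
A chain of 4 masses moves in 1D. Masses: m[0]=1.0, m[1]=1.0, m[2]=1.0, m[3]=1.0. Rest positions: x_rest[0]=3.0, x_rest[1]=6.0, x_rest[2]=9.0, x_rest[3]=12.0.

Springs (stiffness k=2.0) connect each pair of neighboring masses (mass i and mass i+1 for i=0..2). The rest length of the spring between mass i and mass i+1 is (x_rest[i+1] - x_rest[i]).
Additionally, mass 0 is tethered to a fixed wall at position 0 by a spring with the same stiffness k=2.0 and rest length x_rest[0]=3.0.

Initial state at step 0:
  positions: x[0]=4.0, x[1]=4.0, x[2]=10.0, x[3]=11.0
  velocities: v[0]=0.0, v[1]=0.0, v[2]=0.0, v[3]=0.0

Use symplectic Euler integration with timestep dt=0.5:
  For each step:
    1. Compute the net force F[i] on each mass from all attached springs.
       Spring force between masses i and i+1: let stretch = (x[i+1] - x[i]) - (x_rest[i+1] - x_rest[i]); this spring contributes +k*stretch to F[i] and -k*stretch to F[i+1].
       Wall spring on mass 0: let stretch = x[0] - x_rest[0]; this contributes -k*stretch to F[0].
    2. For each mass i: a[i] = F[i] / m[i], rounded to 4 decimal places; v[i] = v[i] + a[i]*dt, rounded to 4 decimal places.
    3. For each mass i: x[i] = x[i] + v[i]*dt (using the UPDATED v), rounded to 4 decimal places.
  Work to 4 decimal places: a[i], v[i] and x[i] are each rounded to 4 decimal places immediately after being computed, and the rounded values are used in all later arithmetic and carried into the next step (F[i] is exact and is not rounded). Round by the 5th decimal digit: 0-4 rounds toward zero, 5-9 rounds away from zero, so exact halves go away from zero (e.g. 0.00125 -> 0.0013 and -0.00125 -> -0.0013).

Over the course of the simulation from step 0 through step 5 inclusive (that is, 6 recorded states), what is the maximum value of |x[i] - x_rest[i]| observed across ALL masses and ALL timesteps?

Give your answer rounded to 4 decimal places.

Answer: 2.3125

Derivation:
Step 0: x=[4.0000 4.0000 10.0000 11.0000] v=[0.0000 0.0000 0.0000 0.0000]
Step 1: x=[2.0000 7.0000 7.5000 12.0000] v=[-4.0000 6.0000 -5.0000 2.0000]
Step 2: x=[1.5000 7.7500 7.0000 12.2500] v=[-1.0000 1.5000 -1.0000 0.5000]
Step 3: x=[3.3750 5.0000 9.5000 11.3750] v=[3.7500 -5.5000 5.0000 -1.7500]
Step 4: x=[4.3750 3.6875 10.6875 11.0625] v=[2.0000 -2.6250 2.3750 -0.6250]
Step 5: x=[2.8438 6.2188 8.5625 12.0625] v=[-3.0625 5.0625 -4.2500 2.0000]
Max displacement = 2.3125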